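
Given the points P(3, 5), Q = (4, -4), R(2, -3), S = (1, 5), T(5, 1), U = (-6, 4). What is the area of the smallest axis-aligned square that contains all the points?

121

The bounding box has width 11 and height 9.
An axis-aligned square enclosing the set must have side ≥ max(width, height).
So the minimum side is max(11, 9) = 11.
Area = 11² = 121.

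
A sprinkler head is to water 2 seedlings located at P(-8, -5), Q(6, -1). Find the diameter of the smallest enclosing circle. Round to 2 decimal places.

The smallest circle enclosing two points has them as diameter endpoints.
Centre = midpoint = (-1, -3); r² = |PQ|²/4 = 212/4 = 53.
Diameter = 2r = 2√53 ≈ 14.56.

14.56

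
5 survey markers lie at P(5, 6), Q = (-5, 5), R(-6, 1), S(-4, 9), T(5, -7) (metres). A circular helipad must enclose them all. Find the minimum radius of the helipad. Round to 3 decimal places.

By Welzl's lemma the MEC is supported by two points (diametrically opposite) or three points (on a circumcircle).
The farthest pair is S–T with squared distance 337. The circle on this segment as diameter has centre (0.5, 1) and r² = 337/4 = 84.25.
Check P: distance² to centre = 45.25 ≤ 84.25, so it lies inside.
All remaining points lie in this disk, and no smaller disk contains both endpoints, so this is the minimum enclosing circle.
r = √(84.25) ≈ 9.179.

9.179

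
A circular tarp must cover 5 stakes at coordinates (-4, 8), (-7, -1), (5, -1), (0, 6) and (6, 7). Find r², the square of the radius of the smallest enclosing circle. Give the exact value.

58.25

The minimum enclosing circle of a finite set is fixed by two of the points (as a diameter) or three (as a circumcircle).
The farthest pair is (-7, -1)–(6, 7) with squared distance 233. The circle on this segment as diameter has centre (-0.5, 3) and r² = 233/4 = 58.25.
Check (-4, 8): distance² to centre = 37.25 ≤ 58.25, so it lies inside.
All remaining points lie in this disk, and no smaller disk contains both endpoints, so this is the minimum enclosing circle.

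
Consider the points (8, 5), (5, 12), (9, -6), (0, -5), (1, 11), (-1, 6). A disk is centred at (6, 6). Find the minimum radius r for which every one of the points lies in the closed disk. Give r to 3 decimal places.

12.530

The required radius is the distance from (6, 6) to the farthest point.
Squared distances: 5, 37, 153, 157, 50, 49.
Maximum is 157, attained at (0, -5).
r = √157 ≈ 12.530.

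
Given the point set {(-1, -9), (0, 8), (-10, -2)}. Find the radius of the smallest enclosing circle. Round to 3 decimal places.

Call the three points A, B, C in the order given.
Side lengths²: AB² = 290, AC² = 130, BC² = 200.
Since AB² = 290 < 200 + 130 = 330, the triangle is acute, so the smallest enclosing circle is the circumcircle.
Circumcentre = (-1.5625, -0.4375), r² = 73.6328125.
r = √(73.6328125) ≈ 8.581.

8.581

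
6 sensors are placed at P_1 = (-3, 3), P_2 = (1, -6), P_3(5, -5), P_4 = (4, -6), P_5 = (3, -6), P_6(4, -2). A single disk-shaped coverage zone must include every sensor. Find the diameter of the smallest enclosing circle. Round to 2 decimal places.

A smallest enclosing disk is always determined by at most three of the input points on its boundary.
The farthest pair is P_1–P_4 with squared distance 130. The circle on this segment as diameter has centre (0.5, -1.5) and r² = 130/4 = 32.5.
Check P_2: distance² to centre = 20.5 ≤ 32.5, so it lies inside.
All remaining points lie in this disk, and no smaller disk contains both endpoints, so this is the minimum enclosing circle.
Diameter = 2r = 2√(32.5) ≈ 11.40.

11.40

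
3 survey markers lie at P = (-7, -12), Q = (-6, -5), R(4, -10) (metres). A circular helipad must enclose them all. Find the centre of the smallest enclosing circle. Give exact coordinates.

(-11/6, -55/6)

Side lengths²: PQ² = 50, PR² = 125, QR² = 125.
Since QR² = 125 < 125 + 50 = 175, the triangle is acute, so the smallest enclosing circle is the circumcircle.
Circumcentre = (-11/6, -55/6), r² = 625/18.
Centre = (-11/6, -55/6).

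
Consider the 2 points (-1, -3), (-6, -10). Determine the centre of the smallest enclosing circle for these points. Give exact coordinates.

(-3.5, -6.5)

The smallest circle enclosing two points has them as diameter endpoints.
Centre = midpoint = (-3.5, -6.5); r² = |(-1, -3)−(-6, -10)|²/4 = 74/4 = 18.5.
Centre = (-3.5, -6.5).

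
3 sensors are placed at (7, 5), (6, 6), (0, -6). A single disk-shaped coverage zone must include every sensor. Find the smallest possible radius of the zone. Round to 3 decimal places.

6.708

Call the three points A, B, C in the order given.
Side lengths²: AB² = 2, AC² = 170, BC² = 180.
Since BC² = 180 ≥ 170 + 2 = 172, the angle opposite BC is not acute, so the smallest enclosing circle has BC as diameter.
Centre = midpoint of BC = (3, 0), r² = 180/4 = 45.
r = √45 ≈ 6.708.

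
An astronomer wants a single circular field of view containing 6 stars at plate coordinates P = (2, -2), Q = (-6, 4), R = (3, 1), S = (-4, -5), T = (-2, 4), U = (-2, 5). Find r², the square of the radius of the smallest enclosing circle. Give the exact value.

A smallest enclosing disk is always determined by at most three of the input points on its boundary.
The minimum enclosing circle is determined by three boundary points: Q, R, S.
Their circumcentre is (-2.3, 0.1) with r² = 28.9.
The farthest remaining point U is at distance² 24.1 ≤ 28.9.

28.9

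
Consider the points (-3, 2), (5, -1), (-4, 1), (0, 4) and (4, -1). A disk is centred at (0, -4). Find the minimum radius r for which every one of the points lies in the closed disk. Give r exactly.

The required radius is the distance from (0, -4) to the farthest point.
Squared distances: 45, 34, 41, 64, 25.
Maximum is 64, attained at (0, 4).
r = √64 = 8.

8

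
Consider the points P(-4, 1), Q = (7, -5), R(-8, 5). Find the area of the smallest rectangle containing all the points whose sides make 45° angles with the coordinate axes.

62.5

In coordinates u = x + y, v = x − y the rectangle is axis-aligned; the map (x,y)→(u,v) scales areas by 2.
u-values: -3, 2, -3; range = 2 − (-3) = 5.
v-values: -5, 12, -13; range = 12 − (-13) = 25.
Area = (5 × 25) / 2 = 62.5.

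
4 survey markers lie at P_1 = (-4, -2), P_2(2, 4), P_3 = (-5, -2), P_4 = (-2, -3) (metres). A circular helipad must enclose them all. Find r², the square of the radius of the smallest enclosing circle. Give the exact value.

21.25

A smallest enclosing disk is always determined by at most three of the input points on its boundary.
The farthest pair is P_2–P_3 with squared distance 85. The circle on this segment as diameter has centre (-1.5, 1) and r² = 85/4 = 21.25.
Check P_1: distance² to centre = 15.25 ≤ 21.25, so it lies inside.
All remaining points lie in this disk, and no smaller disk contains both endpoints, so this is the minimum enclosing circle.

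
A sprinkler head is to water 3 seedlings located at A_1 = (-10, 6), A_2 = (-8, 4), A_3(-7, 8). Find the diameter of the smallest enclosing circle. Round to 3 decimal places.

4.205

Side lengths²: A_1A_2² = 8, A_1A_3² = 13, A_2A_3² = 17.
Since A_2A_3² = 17 < 13 + 8 = 21, the triangle is acute, so the smallest enclosing circle is the circumcircle.
Circumcentre = (-7.9, 6.1), r² = 4.42.
Diameter = 2r = 2√(4.42) ≈ 4.205.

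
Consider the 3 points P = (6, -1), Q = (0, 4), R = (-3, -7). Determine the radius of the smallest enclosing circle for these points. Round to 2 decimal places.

5.95

Side lengths²: PQ² = 61, PR² = 117, QR² = 130.
Since QR² = 130 < 117 + 61 = 178, the triangle is acute, so the smallest enclosing circle is the circumcircle.
Circumcentre = (7/54, -35/18), r² = 51545/1458.
r = √(51545/1458) ≈ 5.95.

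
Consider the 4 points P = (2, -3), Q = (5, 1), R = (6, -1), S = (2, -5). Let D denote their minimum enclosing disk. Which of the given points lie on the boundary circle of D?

By Welzl's lemma the MEC is supported by two points (diametrically opposite) or three points (on a circumcircle).
The farthest pair is Q–S with squared distance 45. The circle on this segment as diameter has centre (3.5, -2) and r² = 45/4 = 11.25.
Check P: distance² to centre = 3.25 ≤ 11.25, so it lies inside.
All remaining points lie in this disk, and no smaller disk contains both endpoints, so this is the minimum enclosing circle.
The points at distance exactly r from the centre are Q, S — 2 points.

Q, S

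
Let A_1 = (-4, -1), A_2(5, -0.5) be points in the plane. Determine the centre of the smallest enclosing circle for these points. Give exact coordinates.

The smallest circle enclosing two points has them as diameter endpoints.
Centre = midpoint = (0.5, -0.75); r² = |A_1A_2|²/4 = 81.25/4 = 20.3125.
Centre = (0.5, -0.75).

(0.5, -0.75)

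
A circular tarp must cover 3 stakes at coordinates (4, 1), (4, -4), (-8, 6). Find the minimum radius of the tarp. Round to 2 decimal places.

Call the three points A, B, C in the order given.
Side lengths²: AB² = 25, AC² = 169, BC² = 244.
Since BC² = 244 ≥ 169 + 25 = 194, the angle opposite BC is not acute, so the smallest enclosing circle has BC as diameter.
Centre = midpoint of BC = (-2, 1), r² = 244/4 = 61.
r = √61 ≈ 7.81.

7.81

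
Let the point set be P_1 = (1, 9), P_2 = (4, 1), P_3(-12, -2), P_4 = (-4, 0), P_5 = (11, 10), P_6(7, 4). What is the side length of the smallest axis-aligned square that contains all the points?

23

The bounding box has width 23 and height 12.
An axis-aligned square enclosing the set must have side ≥ max(width, height).
So the minimum side is max(23, 12) = 23.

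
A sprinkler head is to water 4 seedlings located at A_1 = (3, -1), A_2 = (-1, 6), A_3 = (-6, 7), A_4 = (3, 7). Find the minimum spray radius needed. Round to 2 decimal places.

6.02

The farthest pair is A_1–A_3 with squared distance 145. The circle on this segment as diameter has centre (-1.5, 3) and r² = 145/4 = 36.25.
Check A_2: distance² to centre = 9.25 ≤ 36.25, so it lies inside.
All remaining points lie in this disk, and no smaller disk contains both endpoints, so this is the minimum enclosing circle.
r = √(36.25) ≈ 6.02.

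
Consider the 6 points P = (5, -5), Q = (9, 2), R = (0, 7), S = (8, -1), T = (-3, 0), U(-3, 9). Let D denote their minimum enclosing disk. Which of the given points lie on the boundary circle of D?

P, U

A smallest enclosing disk is always determined by at most three of the input points on its boundary.
The farthest pair is P–U with squared distance 260. The circle on this segment as diameter has centre (1, 2) and r² = 260/4 = 65.
Check Q: distance² to centre = 64 ≤ 65, so it lies inside.
All remaining points lie in this disk, and no smaller disk contains both endpoints, so this is the minimum enclosing circle.
The points at distance exactly r from the centre are P, U — 2 points.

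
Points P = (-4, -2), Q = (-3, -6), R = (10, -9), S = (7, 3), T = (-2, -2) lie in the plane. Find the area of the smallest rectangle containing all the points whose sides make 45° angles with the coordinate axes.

199.5

In coordinates u = x + y, v = x − y the rectangle is axis-aligned; the map (x,y)→(u,v) scales areas by 2.
u-values: -6, -9, 1, 10, -4; range = 10 − (-9) = 19.
v-values: -2, 3, 19, 4, 0; range = 19 − (-2) = 21.
Area = (19 × 21) / 2 = 199.5.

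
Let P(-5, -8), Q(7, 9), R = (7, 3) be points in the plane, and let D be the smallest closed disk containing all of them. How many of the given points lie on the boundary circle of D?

Side lengths²: PQ² = 433, PR² = 265, QR² = 36.
Since PQ² = 433 ≥ 265 + 36 = 301, the angle opposite PQ is not acute, so the smallest enclosing circle has PQ as diameter.
Centre = midpoint of PQ = (1, 0.5), r² = 433/4 = 108.25.
The points at distance exactly r from the centre are P, Q — 2 points.

2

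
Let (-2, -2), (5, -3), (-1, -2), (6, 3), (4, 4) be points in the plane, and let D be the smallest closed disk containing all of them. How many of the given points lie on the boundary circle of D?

The minimum enclosing circle of a finite set is fixed by two of the points (as a diameter) or three (as a circumcircle).
The farthest pair is (-2, -2)–(6, 3) with squared distance 89. The circle on this segment as diameter has centre (2, 0.5) and r² = 89/4 = 22.25.
Check (5, -3): distance² to centre = 21.25 ≤ 22.25, so it lies inside.
All remaining points lie in this disk, and no smaller disk contains both endpoints, so this is the minimum enclosing circle.
The points at distance exactly r from the centre are (-2, -2), (6, 3) — 2 points.

2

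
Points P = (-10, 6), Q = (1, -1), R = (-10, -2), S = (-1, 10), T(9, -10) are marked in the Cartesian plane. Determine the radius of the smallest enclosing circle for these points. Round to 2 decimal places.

12.42

The farthest pair is P–T with squared distance 617. The circle on this segment as diameter has centre (-0.5, -2) and r² = 617/4 = 154.25.
Check Q: distance² to centre = 3.25 ≤ 154.25, so it lies inside.
All remaining points lie in this disk, and no smaller disk contains both endpoints, so this is the minimum enclosing circle.
r = √(154.25) ≈ 12.42.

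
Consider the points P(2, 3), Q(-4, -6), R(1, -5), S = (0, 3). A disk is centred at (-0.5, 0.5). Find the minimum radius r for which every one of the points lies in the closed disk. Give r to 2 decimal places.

7.38

The required radius is the distance from (-0.5, 0.5) to the farthest point.
Squared distances: 12.5, 54.5, 32.5, 6.5.
Maximum is 54.5, attained at Q.
r = √(54.5) ≈ 7.38.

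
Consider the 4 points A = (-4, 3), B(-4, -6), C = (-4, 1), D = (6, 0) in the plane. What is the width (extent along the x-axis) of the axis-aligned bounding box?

max x = 6, min x = -4, so width = 10.

10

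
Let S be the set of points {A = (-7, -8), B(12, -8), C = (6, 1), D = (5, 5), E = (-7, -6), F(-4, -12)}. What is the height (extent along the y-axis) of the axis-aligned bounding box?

17

max y = 5, min y = -12, so height = 17.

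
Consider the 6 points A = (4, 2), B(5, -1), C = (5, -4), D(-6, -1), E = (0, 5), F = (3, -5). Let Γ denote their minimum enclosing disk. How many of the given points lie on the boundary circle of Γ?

3

The minimum enclosing circle is determined by three boundary points: C, D, E.
Their circumcentre is (-1/14, -13/14) with r² = 3445/98.
The farthest remaining point F is at distance² 2549/98 ≤ 3445/98.
The points at distance exactly r from the centre are C, D, E — 3 points.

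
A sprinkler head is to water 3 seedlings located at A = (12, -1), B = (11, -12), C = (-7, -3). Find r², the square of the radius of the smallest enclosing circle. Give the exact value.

Side lengths²: AB² = 122, AC² = 365, BC² = 405.
Since BC² = 405 < 365 + 122 = 487, the triangle is acute, so the smallest enclosing circle is the circumcircle.
Circumcentre = (133/46, -263/46), r² = 111325/1058.

111325/1058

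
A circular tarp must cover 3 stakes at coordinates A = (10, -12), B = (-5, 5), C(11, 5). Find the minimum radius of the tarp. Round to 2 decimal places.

Side lengths²: AB² = 514, AC² = 290, BC² = 256.
Since AB² = 514 < 290 + 256 = 546, the triangle is acute, so the smallest enclosing circle is the circumcircle.
Circumcentre = (3, -52/17), r² = 37265/289.
r = √(37265/289) ≈ 11.36.

11.36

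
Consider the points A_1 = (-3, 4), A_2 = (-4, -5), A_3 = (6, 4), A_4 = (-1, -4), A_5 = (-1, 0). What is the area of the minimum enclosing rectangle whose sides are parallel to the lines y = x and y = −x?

In coordinates u = x + y, v = x − y the rectangle is axis-aligned; the map (x,y)→(u,v) scales areas by 2.
u-values: 1, -9, 10, -5, -1; range = 10 − (-9) = 19.
v-values: -7, 1, 2, 3, -1; range = 3 − (-7) = 10.
Area = (19 × 10) / 2 = 95.

95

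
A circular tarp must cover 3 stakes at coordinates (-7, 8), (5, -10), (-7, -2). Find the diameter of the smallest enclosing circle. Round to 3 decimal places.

Call the three points A, B, C in the order given.
Side lengths²: AB² = 468, AC² = 100, BC² = 208.
Since AB² = 468 ≥ 208 + 100 = 308, the angle opposite AB is not acute, so the smallest enclosing circle has AB as diameter.
Centre = midpoint of AB = (-1, -1), r² = 468/4 = 117.
Diameter = 2r = 2√117 ≈ 21.633.

21.633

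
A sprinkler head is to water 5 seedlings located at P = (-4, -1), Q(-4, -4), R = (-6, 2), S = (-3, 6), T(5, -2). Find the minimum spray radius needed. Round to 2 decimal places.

The minimum enclosing circle of a finite set is fixed by two of the points (as a diameter) or three (as a circumcircle).
The minimum enclosing circle is determined by three boundary points: Q, S, T.
Their circumcentre is (-7/22, 15/22) with r² = 8585/242.
The farthest remaining point R is at distance² 8233/242 ≤ 8585/242.
r = √(8585/242) ≈ 5.96.

5.96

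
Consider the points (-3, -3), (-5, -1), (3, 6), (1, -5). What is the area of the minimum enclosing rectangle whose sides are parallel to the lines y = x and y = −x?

In coordinates u = x + y, v = x − y the rectangle is axis-aligned; the map (x,y)→(u,v) scales areas by 2.
u-values: -6, -6, 9, -4; range = 9 − (-6) = 15.
v-values: 0, -4, -3, 6; range = 6 − (-4) = 10.
Area = (15 × 10) / 2 = 75.

75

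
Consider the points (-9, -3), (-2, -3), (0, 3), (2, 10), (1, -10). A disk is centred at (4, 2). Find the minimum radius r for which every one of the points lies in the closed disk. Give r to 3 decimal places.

The required radius is the distance from (4, 2) to the farthest point.
Squared distances: 194, 61, 17, 68, 153.
Maximum is 194, attained at (-9, -3).
r = √194 ≈ 13.928.

13.928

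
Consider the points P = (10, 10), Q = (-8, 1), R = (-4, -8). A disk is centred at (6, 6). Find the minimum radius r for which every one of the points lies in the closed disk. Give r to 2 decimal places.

The required radius is the distance from (6, 6) to the farthest point.
Squared distances: 32, 221, 296.
Maximum is 296, attained at R.
r = √296 ≈ 17.20.

17.20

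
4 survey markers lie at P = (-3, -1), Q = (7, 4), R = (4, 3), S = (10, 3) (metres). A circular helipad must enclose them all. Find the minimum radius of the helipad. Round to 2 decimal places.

6.80

A smallest enclosing disk is always determined by at most three of the input points on its boundary.
The farthest pair is P–S with squared distance 185. The circle on this segment as diameter has centre (3.5, 1) and r² = 185/4 = 46.25.
Check Q: distance² to centre = 21.25 ≤ 46.25, so it lies inside.
All remaining points lie in this disk, and no smaller disk contains both endpoints, so this is the minimum enclosing circle.
r = √(46.25) ≈ 6.80.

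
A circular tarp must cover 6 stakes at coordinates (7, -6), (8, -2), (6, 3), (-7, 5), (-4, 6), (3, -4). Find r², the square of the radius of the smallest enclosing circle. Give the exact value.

By Welzl's lemma the MEC is supported by two points (diametrically opposite) or three points (on a circumcircle).
The farthest pair is (7, -6)–(-7, 5) with squared distance 317. The circle on this segment as diameter has centre (0, -0.5) and r² = 317/4 = 79.25.
Check (8, -2): distance² to centre = 66.25 ≤ 79.25, so it lies inside.
All remaining points lie in this disk, and no smaller disk contains both endpoints, so this is the minimum enclosing circle.

79.25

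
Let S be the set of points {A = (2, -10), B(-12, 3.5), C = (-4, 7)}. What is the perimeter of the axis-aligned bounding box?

Width = max x − min x = 2 − (-12) = 14.
Height = max y − min y = 7 − (-10) = 17.
Perimeter = 2(14 + 17) = 62.

62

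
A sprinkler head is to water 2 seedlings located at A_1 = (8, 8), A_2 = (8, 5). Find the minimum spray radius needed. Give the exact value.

1.5

The smallest circle enclosing two points has them as diameter endpoints.
Centre = midpoint = (8, 6.5); r² = |A_1A_2|²/4 = 9/4 = 2.25.
r = √(2.25) = 1.5.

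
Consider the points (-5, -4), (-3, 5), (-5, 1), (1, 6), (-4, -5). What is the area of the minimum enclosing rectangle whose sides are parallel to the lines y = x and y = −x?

In coordinates u = x + y, v = x − y the rectangle is axis-aligned; the map (x,y)→(u,v) scales areas by 2.
u-values: -9, 2, -4, 7, -9; range = 7 − (-9) = 16.
v-values: -1, -8, -6, -5, 1; range = 1 − (-8) = 9.
Area = (16 × 9) / 2 = 72.

72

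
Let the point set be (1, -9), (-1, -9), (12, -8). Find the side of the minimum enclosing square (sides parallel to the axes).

13

The bounding box has width 13 and height 1.
An axis-aligned square enclosing the set must have side ≥ max(width, height).
So the minimum side is max(13, 1) = 13.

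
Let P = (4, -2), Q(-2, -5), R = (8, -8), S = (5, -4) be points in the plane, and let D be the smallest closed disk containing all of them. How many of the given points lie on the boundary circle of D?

By Welzl's lemma the MEC is supported by two points (diametrically opposite) or three points (on a circumcircle).
The farthest pair is Q–R with squared distance 109. The circle on this segment as diameter has centre (3, -6.5) and r² = 109/4 = 27.25.
Check P: distance² to centre = 21.25 ≤ 27.25, so it lies inside.
All remaining points lie in this disk, and no smaller disk contains both endpoints, so this is the minimum enclosing circle.
The points at distance exactly r from the centre are Q, R — 2 points.

2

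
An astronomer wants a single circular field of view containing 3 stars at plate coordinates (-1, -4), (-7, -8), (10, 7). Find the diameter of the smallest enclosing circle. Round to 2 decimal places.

Call the three points A, B, C in the order given.
Side lengths²: AB² = 52, AC² = 242, BC² = 514.
Since BC² = 514 ≥ 242 + 52 = 294, the angle opposite BC is not acute, so the smallest enclosing circle has BC as diameter.
Centre = midpoint of BC = (1.5, -0.5), r² = 514/4 = 128.5.
Diameter = 2r = 2√(128.5) ≈ 22.67.

22.67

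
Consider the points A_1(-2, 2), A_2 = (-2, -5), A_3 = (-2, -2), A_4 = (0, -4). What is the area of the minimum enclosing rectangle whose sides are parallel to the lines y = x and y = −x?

In coordinates u = x + y, v = x − y the rectangle is axis-aligned; the map (x,y)→(u,v) scales areas by 2.
u-values: 0, -7, -4, -4; range = 0 − (-7) = 7.
v-values: -4, 3, 0, 4; range = 4 − (-4) = 8.
Area = (7 × 8) / 2 = 28.

28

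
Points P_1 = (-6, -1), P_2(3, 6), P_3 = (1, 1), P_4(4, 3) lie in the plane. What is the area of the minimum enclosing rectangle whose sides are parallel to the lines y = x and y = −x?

48

In coordinates u = x + y, v = x − y the rectangle is axis-aligned; the map (x,y)→(u,v) scales areas by 2.
u-values: -7, 9, 2, 7; range = 9 − (-7) = 16.
v-values: -5, -3, 0, 1; range = 1 − (-5) = 6.
Area = (16 × 6) / 2 = 48.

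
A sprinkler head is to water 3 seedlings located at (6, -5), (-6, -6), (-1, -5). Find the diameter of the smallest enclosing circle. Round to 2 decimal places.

Call the three points A, B, C in the order given.
Side lengths²: AB² = 145, AC² = 49, BC² = 26.
Since AB² = 145 ≥ 49 + 26 = 75, the angle opposite AB is not acute, so the smallest enclosing circle has AB as diameter.
Centre = midpoint of AB = (0, -5.5), r² = 145/4 = 36.25.
Diameter = 2r = 2√(36.25) ≈ 12.04.

12.04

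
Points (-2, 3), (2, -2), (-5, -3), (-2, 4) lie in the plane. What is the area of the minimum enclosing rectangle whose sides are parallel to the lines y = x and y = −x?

50

In coordinates u = x + y, v = x − y the rectangle is axis-aligned; the map (x,y)→(u,v) scales areas by 2.
u-values: 1, 0, -8, 2; range = 2 − (-8) = 10.
v-values: -5, 4, -2, -6; range = 4 − (-6) = 10.
Area = (10 × 10) / 2 = 50.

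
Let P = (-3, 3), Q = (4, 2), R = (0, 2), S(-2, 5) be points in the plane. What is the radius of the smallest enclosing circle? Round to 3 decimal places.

3.536

By Welzl's lemma the MEC is supported by two points (diametrically opposite) or three points (on a circumcircle).
The farthest pair is P–Q with squared distance 50. The circle on this segment as diameter has centre (0.5, 2.5) and r² = 50/4 = 12.5.
Check R: distance² to centre = 0.5 ≤ 12.5, so it lies inside.
All remaining points lie in this disk, and no smaller disk contains both endpoints, so this is the minimum enclosing circle.
r = √(12.5) ≈ 3.536.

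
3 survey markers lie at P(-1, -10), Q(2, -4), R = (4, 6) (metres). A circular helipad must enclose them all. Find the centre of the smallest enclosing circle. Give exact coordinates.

Side lengths²: PQ² = 45, PR² = 281, QR² = 104.
Since PR² = 281 ≥ 104 + 45 = 149, the angle opposite PR is not acute, so the smallest enclosing circle has PR as diameter.
Centre = midpoint of PR = (1.5, -2), r² = 281/4 = 70.25.
Centre = (1.5, -2).

(1.5, -2)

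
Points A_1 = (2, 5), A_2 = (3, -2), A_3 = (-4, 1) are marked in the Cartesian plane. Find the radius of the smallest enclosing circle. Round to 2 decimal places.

Side lengths²: A_1A_2² = 50, A_1A_3² = 52, A_2A_3² = 58.
Since A_2A_3² = 58 < 52 + 50 = 102, the triangle is acute, so the smallest enclosing circle is the circumcircle.
Circumcentre = (5/23, 27/23), r² = 9425/529.
r = √(9425/529) ≈ 4.22.

4.22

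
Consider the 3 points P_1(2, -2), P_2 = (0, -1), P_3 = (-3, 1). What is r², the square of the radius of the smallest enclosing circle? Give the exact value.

8.5

Side lengths²: P_1P_2² = 5, P_1P_3² = 34, P_2P_3² = 13.
Since P_1P_3² = 34 ≥ 13 + 5 = 18, the angle opposite P_1P_3 is not acute, so the smallest enclosing circle has P_1P_3 as diameter.
Centre = midpoint of P_1P_3 = (-0.5, -0.5), r² = 34/4 = 8.5.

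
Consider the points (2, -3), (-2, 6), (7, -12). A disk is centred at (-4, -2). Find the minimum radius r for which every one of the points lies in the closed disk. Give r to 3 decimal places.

The required radius is the distance from (-4, -2) to the farthest point.
Squared distances: 37, 68, 221.
Maximum is 221, attained at (7, -12).
r = √221 ≈ 14.866.

14.866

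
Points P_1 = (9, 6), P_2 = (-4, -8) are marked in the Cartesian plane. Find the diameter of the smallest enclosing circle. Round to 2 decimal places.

19.10

The smallest circle enclosing two points has them as diameter endpoints.
Centre = midpoint = (2.5, -1); r² = |P_1P_2|²/4 = 365/4 = 91.25.
Diameter = 2r = 2√(91.25) ≈ 19.10.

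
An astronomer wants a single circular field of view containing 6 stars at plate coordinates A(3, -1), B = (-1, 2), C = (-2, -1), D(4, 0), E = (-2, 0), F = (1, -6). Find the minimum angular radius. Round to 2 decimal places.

By Welzl's lemma the MEC is supported by two points (diametrically opposite) or three points (on a circumcircle).
The minimum enclosing circle is determined by three boundary points: B, D, F.
Their circumcentre is (1/3, -23/12) with r² = 2465/144.
The farthest remaining point E is at distance² 1313/144 ≤ 2465/144.
r = √(2465/144) ≈ 4.14.

4.14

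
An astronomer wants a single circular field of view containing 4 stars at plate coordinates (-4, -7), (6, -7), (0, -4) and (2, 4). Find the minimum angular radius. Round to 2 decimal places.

6.67

By Welzl's lemma the MEC is supported by two points (diametrically opposite) or three points (on a circumcircle).
The minimum enclosing circle is determined by three boundary points: (-4, -7), (6, -7), (2, 4).
Their circumcentre is (1, -57/22) with r² = 21509/484.
The farthest remaining point (0, -4) is at distance² 1445/484 ≤ 21509/484.
r = √(21509/484) ≈ 6.67.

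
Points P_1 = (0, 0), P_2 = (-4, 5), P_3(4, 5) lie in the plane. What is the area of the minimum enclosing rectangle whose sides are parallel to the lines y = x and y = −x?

40.5

In coordinates u = x + y, v = x − y the rectangle is axis-aligned; the map (x,y)→(u,v) scales areas by 2.
u-values: 0, 1, 9; range = 9 − 0 = 9.
v-values: 0, -9, -1; range = 0 − (-9) = 9.
Area = (9 × 9) / 2 = 40.5.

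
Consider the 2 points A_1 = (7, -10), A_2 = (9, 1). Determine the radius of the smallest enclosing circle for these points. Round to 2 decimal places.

The smallest circle enclosing two points has them as diameter endpoints.
Centre = midpoint = (8, -4.5); r² = |A_1A_2|²/4 = 125/4 = 31.25.
r = √(31.25) ≈ 5.59.

5.59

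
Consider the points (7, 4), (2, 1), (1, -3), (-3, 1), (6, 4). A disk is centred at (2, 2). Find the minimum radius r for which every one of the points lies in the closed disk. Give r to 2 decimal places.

The required radius is the distance from (2, 2) to the farthest point.
Squared distances: 29, 1, 26, 26, 20.
Maximum is 29, attained at (7, 4).
r = √29 ≈ 5.39.

5.39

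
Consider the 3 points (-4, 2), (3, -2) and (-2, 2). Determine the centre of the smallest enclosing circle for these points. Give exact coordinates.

(-0.5, 0)

Call the three points A, B, C in the order given.
Side lengths²: AB² = 65, AC² = 4, BC² = 41.
Since AB² = 65 ≥ 41 + 4 = 45, the angle opposite AB is not acute, so the smallest enclosing circle has AB as diameter.
Centre = midpoint of AB = (-0.5, 0), r² = 65/4 = 16.25.
Centre = (-0.5, 0).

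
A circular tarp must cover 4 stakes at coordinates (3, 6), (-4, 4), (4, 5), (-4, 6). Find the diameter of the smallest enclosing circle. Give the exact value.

A smallest enclosing disk is always determined by at most three of the input points on its boundary.
The minimum enclosing circle is determined by three boundary points: (-4, 4), (4, 5), (-4, 6).
Their circumcentre is (-0.0625, 5) with r² = 16.50390625.
The farthest remaining point (3, 6) is at distance² 10.37890625 ≤ 16.50390625.
Diameter = 2r = 2√(16.50390625) = 8.125.

8.125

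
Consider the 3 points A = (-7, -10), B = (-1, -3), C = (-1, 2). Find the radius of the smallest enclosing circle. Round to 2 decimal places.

6.71

Side lengths²: AB² = 85, AC² = 180, BC² = 25.
Since AC² = 180 ≥ 85 + 25 = 110, the angle opposite AC is not acute, so the smallest enclosing circle has AC as diameter.
Centre = midpoint of AC = (-4, -4), r² = 180/4 = 45.
r = √45 ≈ 6.71.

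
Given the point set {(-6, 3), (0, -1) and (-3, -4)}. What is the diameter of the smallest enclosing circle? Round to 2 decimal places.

7.77

Call the three points A, B, C in the order given.
Side lengths²: AB² = 52, AC² = 58, BC² = 18.
Since AC² = 58 < 52 + 18 = 70, the triangle is acute, so the smallest enclosing circle is the circumcircle.
Circumcentre = (-3.8, -0.2), r² = 15.08.
Diameter = 2r = 2√(15.08) ≈ 7.77.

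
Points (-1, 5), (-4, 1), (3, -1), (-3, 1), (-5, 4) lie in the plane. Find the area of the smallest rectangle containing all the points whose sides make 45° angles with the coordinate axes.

In coordinates u = x + y, v = x − y the rectangle is axis-aligned; the map (x,y)→(u,v) scales areas by 2.
u-values: 4, -3, 2, -2, -1; range = 4 − (-3) = 7.
v-values: -6, -5, 4, -4, -9; range = 4 − (-9) = 13.
Area = (7 × 13) / 2 = 45.5.

45.5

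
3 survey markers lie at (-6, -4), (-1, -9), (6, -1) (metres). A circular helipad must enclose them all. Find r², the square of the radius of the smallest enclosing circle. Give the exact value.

Call the three points A, B, C in the order given.
Side lengths²: AB² = 50, AC² = 153, BC² = 113.
Since AC² = 153 < 113 + 50 = 163, the triangle is acute, so the smallest enclosing circle is the circumcircle.
Circumcentre = (0.1, -2.9), r² = 38.42.

38.42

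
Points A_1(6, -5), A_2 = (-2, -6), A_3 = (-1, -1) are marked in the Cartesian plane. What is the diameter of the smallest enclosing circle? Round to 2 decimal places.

8.50

Side lengths²: A_1A_2² = 65, A_1A_3² = 65, A_2A_3² = 26.
Since A_1A_3² = 65 < 65 + 26 = 91, the triangle is acute, so the smallest enclosing circle is the circumcircle.
Circumcentre = (11/6, -25/6), r² = 325/18.
Diameter = 2r = 2√(325/18) ≈ 8.50.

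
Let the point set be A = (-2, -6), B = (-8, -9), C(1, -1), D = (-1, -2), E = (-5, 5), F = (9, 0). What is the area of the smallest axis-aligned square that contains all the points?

289

The bounding box has width 17 and height 14.
An axis-aligned square enclosing the set must have side ≥ max(width, height).
So the minimum side is max(17, 14) = 17.
Area = 17² = 289.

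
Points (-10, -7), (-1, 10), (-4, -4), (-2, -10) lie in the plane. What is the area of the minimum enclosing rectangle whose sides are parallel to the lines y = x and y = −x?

247

In coordinates u = x + y, v = x − y the rectangle is axis-aligned; the map (x,y)→(u,v) scales areas by 2.
u-values: -17, 9, -8, -12; range = 9 − (-17) = 26.
v-values: -3, -11, 0, 8; range = 8 − (-11) = 19.
Area = (26 × 19) / 2 = 247.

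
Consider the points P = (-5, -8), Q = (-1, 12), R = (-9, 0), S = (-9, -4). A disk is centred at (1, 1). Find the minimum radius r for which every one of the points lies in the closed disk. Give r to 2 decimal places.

11.18

The required radius is the distance from (1, 1) to the farthest point.
Squared distances: 117, 125, 101, 125.
Maximum is 125, attained at Q.
r = √125 ≈ 11.18.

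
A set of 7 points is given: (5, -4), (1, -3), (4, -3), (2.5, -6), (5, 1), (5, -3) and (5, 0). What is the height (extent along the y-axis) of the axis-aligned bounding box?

7

max y = 1, min y = -6, so height = 7.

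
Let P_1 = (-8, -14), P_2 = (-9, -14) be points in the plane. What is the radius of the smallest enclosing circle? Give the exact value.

0.5

The smallest circle enclosing two points has them as diameter endpoints.
Centre = midpoint = (-8.5, -14); r² = |P_1P_2|²/4 = 1/4 = 0.25.
r = √(0.25) = 0.5.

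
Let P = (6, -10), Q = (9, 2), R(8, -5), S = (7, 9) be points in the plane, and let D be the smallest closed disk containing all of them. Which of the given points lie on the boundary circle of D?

A smallest enclosing disk is always determined by at most three of the input points on its boundary.
The farthest pair is P–S with squared distance 362. The circle on this segment as diameter has centre (6.5, -0.5) and r² = 362/4 = 90.5.
Check Q: distance² to centre = 12.5 ≤ 90.5, so it lies inside.
All remaining points lie in this disk, and no smaller disk contains both endpoints, so this is the minimum enclosing circle.
The points at distance exactly r from the centre are P, S — 2 points.

P, S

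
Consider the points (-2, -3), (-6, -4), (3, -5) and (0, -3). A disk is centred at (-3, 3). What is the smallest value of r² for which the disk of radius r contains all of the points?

100

The required radius is the distance from (-3, 3) to the farthest point.
Squared distances: 37, 58, 100, 45.
Maximum is 100, attained at (3, -5).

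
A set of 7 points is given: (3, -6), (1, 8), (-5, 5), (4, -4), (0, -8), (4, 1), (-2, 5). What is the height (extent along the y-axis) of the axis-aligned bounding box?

max y = 8, min y = -8, so height = 16.

16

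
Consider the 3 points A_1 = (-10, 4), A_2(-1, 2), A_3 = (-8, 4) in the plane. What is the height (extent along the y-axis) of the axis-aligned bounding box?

2

max y = 4, min y = 2, so height = 2.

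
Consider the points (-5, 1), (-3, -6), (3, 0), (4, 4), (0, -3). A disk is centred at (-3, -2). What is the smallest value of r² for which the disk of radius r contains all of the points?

The required radius is the distance from (-3, -2) to the farthest point.
Squared distances: 13, 16, 40, 85, 10.
Maximum is 85, attained at (4, 4).

85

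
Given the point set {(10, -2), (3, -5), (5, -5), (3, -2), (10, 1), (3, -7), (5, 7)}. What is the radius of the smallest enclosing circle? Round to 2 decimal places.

The farthest pair is (3, -7)–(5, 7) with squared distance 200. The circle on this segment as diameter has centre (4, 0) and r² = 200/4 = 50.
Check (10, -2): distance² to centre = 40 ≤ 50, so it lies inside.
All remaining points lie in this disk, and no smaller disk contains both endpoints, so this is the minimum enclosing circle.
r = √50 ≈ 7.07.

7.07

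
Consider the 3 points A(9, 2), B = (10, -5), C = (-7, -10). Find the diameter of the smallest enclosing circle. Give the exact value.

Side lengths²: AB² = 50, AC² = 400, BC² = 314.
Since AC² = 400 ≥ 314 + 50 = 364, the angle opposite AC is not acute, so the smallest enclosing circle has AC as diameter.
Centre = midpoint of AC = (1, -4), r² = 400/4 = 100.
Diameter = 2r = 2√100 = 20.

20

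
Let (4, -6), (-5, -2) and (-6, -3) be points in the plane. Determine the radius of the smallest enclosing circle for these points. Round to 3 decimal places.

Call the three points A, B, C in the order given.
Side lengths²: AB² = 97, AC² = 109, BC² = 2.
Since AC² = 109 ≥ 97 + 2 = 99, the angle opposite AC is not acute, so the smallest enclosing circle has AC as diameter.
Centre = midpoint of AC = (-1, -4.5), r² = 109/4 = 27.25.
r = √(27.25) ≈ 5.220.

5.220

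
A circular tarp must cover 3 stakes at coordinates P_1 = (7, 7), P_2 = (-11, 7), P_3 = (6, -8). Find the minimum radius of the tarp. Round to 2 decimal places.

Side lengths²: P_1P_2² = 324, P_1P_3² = 226, P_2P_3² = 514.
Since P_2P_3² = 514 < 324 + 226 = 550, the triangle is acute, so the smallest enclosing circle is the circumcircle.
Circumcentre = (-2, 1/15), r² = 29041/225.
r = √(29041/225) ≈ 11.36.

11.36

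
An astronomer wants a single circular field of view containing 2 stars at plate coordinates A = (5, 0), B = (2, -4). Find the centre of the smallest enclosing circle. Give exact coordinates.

The smallest circle enclosing two points has them as diameter endpoints.
Centre = midpoint = (3.5, -2); r² = |AB|²/4 = 25/4 = 6.25.
Centre = (3.5, -2).

(3.5, -2)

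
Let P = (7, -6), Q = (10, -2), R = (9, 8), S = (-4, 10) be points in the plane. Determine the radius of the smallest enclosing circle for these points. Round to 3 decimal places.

9.708

By Welzl's lemma the MEC is supported by two points (diametrically opposite) or three points (on a circumcircle).
The farthest pair is P–S with squared distance 377. The circle on this segment as diameter has centre (1.5, 2) and r² = 377/4 = 94.25.
Check Q: distance² to centre = 88.25 ≤ 94.25, so it lies inside.
All remaining points lie in this disk, and no smaller disk contains both endpoints, so this is the minimum enclosing circle.
r = √(94.25) ≈ 9.708.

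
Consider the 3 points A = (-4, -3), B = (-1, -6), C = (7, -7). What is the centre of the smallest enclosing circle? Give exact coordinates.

Side lengths²: AB² = 18, AC² = 137, BC² = 65.
Since AC² = 137 ≥ 65 + 18 = 83, the angle opposite AC is not acute, so the smallest enclosing circle has AC as diameter.
Centre = midpoint of AC = (1.5, -5), r² = 137/4 = 34.25.
Centre = (1.5, -5).

(1.5, -5)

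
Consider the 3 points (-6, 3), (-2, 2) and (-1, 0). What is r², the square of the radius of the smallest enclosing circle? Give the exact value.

8.5

Call the three points A, B, C in the order given.
Side lengths²: AB² = 17, AC² = 34, BC² = 5.
Since AC² = 34 ≥ 17 + 5 = 22, the angle opposite AC is not acute, so the smallest enclosing circle has AC as diameter.
Centre = midpoint of AC = (-3.5, 1.5), r² = 34/4 = 8.5.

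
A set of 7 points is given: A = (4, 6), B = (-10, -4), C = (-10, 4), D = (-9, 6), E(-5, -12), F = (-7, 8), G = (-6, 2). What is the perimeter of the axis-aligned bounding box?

68

Width = max x − min x = 4 − (-10) = 14.
Height = max y − min y = 8 − (-12) = 20.
Perimeter = 2(14 + 20) = 68.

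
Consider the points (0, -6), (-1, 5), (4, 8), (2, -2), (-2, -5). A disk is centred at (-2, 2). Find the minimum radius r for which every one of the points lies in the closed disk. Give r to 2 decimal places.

The required radius is the distance from (-2, 2) to the farthest point.
Squared distances: 68, 10, 72, 32, 49.
Maximum is 72, attained at (4, 8).
r = √72 ≈ 8.49.

8.49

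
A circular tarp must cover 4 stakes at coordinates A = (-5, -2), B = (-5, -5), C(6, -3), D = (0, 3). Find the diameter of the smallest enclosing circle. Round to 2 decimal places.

A smallest enclosing disk is always determined by at most three of the input points on its boundary.
The minimum enclosing circle is determined by three boundary points: B, C, D.
Their circumcentre is (7/26, -71/26) with r² = 11125/338.
The farthest remaining point A is at distance² 9565/338 ≤ 11125/338.
Diameter = 2r = 2√(11125/338) ≈ 11.47.

11.47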